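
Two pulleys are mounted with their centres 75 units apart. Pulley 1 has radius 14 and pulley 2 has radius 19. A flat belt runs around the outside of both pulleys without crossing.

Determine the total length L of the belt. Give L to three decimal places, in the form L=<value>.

L=254.006

open belt: β = asin((r2−r1)/C) = asin(5/75) = 3.8226°
wrap1 = π − 2β = 172.3549°
wrap2 = π + 2β = 187.6451°
tangent length = C·cosβ = 74.8331
L = r1·wrap1 + r2·wrap2 + 2·C·cosβ = 14·3.0082 + 19·3.2750 + 2·74.8331 = 254.0060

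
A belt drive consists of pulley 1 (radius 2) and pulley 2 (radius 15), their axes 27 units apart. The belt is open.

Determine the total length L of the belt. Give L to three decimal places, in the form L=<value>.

open belt: β = asin((r2−r1)/C) = asin(13/27) = 28.7822°
wrap1 = π − 2β = 122.4356°
wrap2 = π + 2β = 237.5644°
tangent length = C·cosβ = 23.6643
L = r1·wrap1 + r2·wrap2 + 2·C·cosβ = 2·2.1369 + 15·4.1463 + 2·23.6643 = 113.7967

L=113.797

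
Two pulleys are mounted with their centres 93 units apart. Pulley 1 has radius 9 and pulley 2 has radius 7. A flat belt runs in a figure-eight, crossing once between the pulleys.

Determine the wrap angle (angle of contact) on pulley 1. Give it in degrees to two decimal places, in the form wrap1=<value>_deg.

crossed belt: β = asin((r1+r2)/C) = asin(16/93) = 9.9066°
wrap1 = wrap2 = π + 2β = 199.8133°

wrap1=199.81_deg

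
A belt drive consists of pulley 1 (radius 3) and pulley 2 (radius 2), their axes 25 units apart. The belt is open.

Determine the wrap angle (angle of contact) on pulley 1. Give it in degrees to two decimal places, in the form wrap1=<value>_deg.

open belt: β = asin((r2−r1)/C) = asin(-1/25) = -2.2924°
wrap1 = π − 2β = 184.5849°
wrap2 = π + 2β = 175.4151°

wrap1=184.58_deg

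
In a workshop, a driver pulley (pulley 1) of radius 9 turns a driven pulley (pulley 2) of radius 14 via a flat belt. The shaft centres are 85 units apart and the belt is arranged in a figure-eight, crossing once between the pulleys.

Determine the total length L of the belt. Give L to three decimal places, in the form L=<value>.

crossed belt: β = asin((r1+r2)/C) = asin(23/85) = 15.6993°
wrap1 = wrap2 = π + 2β = 211.3985°
tangent length = C·cosβ = 81.8291
L = (r1+r2)·wrap + 2·C·cosβ = 23·3.6896 + 2·81.8291 = 248.5190

L=248.519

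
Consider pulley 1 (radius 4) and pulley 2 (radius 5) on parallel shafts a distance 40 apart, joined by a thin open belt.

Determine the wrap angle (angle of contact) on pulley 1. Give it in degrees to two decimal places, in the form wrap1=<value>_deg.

open belt: β = asin((r2−r1)/C) = asin(1/40) = 1.4325°
wrap1 = π − 2β = 177.1349°
wrap2 = π + 2β = 182.8651°

wrap1=177.13_deg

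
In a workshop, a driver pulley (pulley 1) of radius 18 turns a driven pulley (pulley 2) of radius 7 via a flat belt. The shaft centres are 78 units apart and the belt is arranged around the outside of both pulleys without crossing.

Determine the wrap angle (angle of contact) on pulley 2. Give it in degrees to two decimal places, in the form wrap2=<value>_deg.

open belt: β = asin((r2−r1)/C) = asin(-11/78) = -8.1072°
wrap1 = π − 2β = 196.2144°
wrap2 = π + 2β = 163.7856°

wrap2=163.79_deg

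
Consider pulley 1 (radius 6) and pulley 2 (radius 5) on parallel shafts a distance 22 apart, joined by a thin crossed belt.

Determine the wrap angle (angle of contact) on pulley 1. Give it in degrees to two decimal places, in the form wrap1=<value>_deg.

wrap1=240.00_deg

crossed belt: β = asin((r1+r2)/C) = asin(11/22) = 30.0000°
wrap1 = wrap2 = π + 2β = 240.0000°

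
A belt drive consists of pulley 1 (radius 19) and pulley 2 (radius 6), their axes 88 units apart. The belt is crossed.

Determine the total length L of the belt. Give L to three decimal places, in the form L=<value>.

crossed belt: β = asin((r1+r2)/C) = asin(25/88) = 16.5045°
wrap1 = wrap2 = π + 2β = 213.0090°
tangent length = C·cosβ = 84.3742
L = (r1+r2)·wrap + 2·C·cosβ = 25·3.7177 + 2·84.3742 = 261.6911

L=261.691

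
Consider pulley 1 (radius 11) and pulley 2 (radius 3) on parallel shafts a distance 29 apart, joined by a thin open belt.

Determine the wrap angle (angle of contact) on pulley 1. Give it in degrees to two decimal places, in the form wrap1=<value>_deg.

open belt: β = asin((r2−r1)/C) = asin(-8/29) = -16.0134°
wrap1 = π − 2β = 212.0268°
wrap2 = π + 2β = 147.9732°

wrap1=212.03_deg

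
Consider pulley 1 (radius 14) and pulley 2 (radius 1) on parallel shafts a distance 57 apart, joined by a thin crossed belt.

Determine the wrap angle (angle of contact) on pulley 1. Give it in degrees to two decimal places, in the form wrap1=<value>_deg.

wrap1=210.52_deg

crossed belt: β = asin((r1+r2)/C) = asin(15/57) = 15.2575°
wrap1 = wrap2 = π + 2β = 210.5150°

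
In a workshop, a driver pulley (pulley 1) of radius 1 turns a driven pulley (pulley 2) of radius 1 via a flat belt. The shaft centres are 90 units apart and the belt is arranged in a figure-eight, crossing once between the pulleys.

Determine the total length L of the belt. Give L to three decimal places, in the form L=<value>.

L=186.328

crossed belt: β = asin((r1+r2)/C) = asin(2/90) = 1.2733°
wrap1 = wrap2 = π + 2β = 182.5467°
tangent length = C·cosβ = 89.9778
L = (r1+r2)·wrap + 2·C·cosβ = 2·3.1860 + 2·89.9778 = 186.3276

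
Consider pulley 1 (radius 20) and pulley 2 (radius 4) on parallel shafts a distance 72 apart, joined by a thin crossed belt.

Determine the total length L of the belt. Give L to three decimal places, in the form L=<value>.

crossed belt: β = asin((r1+r2)/C) = asin(24/72) = 19.4712°
wrap1 = wrap2 = π + 2β = 218.9424°
tangent length = C·cosβ = 67.8823
L = (r1+r2)·wrap + 2·C·cosβ = 24·3.8213 + 2·67.8823 = 227.4749

L=227.475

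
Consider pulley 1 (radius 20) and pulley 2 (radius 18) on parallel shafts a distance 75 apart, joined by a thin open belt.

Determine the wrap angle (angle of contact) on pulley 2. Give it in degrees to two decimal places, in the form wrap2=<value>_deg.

wrap2=176.94_deg

open belt: β = asin((r2−r1)/C) = asin(-2/75) = -1.5281°
wrap1 = π − 2β = 183.0561°
wrap2 = π + 2β = 176.9439°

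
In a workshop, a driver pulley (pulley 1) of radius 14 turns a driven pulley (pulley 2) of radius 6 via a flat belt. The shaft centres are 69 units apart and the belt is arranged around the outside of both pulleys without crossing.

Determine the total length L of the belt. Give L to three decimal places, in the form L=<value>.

open belt: β = asin((r2−r1)/C) = asin(-8/69) = -6.6580°
wrap1 = π − 2β = 193.3159°
wrap2 = π + 2β = 166.6841°
tangent length = C·cosβ = 68.5347
L = r1·wrap1 + r2·wrap2 + 2·C·cosβ = 14·3.3740 + 6·2.9092 + 2·68.5347 = 201.7604

L=201.760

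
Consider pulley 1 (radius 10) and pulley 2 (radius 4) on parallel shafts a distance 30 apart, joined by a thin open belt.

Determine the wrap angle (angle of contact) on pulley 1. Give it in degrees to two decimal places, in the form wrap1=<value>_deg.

wrap1=203.07_deg

open belt: β = asin((r2−r1)/C) = asin(-6/30) = -11.5370°
wrap1 = π − 2β = 203.0739°
wrap2 = π + 2β = 156.9261°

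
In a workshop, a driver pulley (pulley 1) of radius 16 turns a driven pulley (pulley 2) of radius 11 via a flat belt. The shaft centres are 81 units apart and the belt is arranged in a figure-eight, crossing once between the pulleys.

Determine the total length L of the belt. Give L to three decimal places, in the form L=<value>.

crossed belt: β = asin((r1+r2)/C) = asin(27/81) = 19.4712°
wrap1 = wrap2 = π + 2β = 218.9424°
tangent length = C·cosβ = 76.3675
L = (r1+r2)·wrap + 2·C·cosβ = 27·3.8213 + 2·76.3675 = 255.9093

L=255.909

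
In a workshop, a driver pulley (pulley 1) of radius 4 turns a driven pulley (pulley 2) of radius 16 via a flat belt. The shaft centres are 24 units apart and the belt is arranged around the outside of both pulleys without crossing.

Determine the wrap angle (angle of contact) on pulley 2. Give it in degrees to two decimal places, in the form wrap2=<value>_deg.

wrap2=240.00_deg

open belt: β = asin((r2−r1)/C) = asin(12/24) = 30.0000°
wrap1 = π − 2β = 120.0000°
wrap2 = π + 2β = 240.0000°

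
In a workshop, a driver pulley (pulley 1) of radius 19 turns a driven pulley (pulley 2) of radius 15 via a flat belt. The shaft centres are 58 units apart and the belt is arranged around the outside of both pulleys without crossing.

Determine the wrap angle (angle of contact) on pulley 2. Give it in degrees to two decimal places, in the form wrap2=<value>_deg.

wrap2=172.09_deg

open belt: β = asin((r2−r1)/C) = asin(-4/58) = -3.9546°
wrap1 = π − 2β = 187.9091°
wrap2 = π + 2β = 172.0909°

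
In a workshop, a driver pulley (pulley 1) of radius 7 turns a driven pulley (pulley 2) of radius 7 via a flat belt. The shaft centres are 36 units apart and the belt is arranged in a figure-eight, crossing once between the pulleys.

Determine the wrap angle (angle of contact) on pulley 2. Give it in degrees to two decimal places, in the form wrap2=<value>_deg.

crossed belt: β = asin((r1+r2)/C) = asin(14/36) = 22.8854°
wrap1 = wrap2 = π + 2β = 225.7708°

wrap2=225.77_deg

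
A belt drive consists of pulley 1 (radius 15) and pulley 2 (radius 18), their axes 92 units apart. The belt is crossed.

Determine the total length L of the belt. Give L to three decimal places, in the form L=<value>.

L=299.642

crossed belt: β = asin((r1+r2)/C) = asin(33/92) = 21.0201°
wrap1 = wrap2 = π + 2β = 222.0402°
tangent length = C·cosβ = 85.8778
L = (r1+r2)·wrap + 2·C·cosβ = 33·3.8753 + 2·85.8778 = 299.6416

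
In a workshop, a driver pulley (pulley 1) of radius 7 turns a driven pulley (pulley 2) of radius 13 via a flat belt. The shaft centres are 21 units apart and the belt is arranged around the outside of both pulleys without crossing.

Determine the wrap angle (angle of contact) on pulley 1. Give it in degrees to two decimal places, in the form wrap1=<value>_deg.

open belt: β = asin((r2−r1)/C) = asin(6/21) = 16.6015°
wrap1 = π − 2β = 146.7969°
wrap2 = π + 2β = 213.2031°

wrap1=146.80_deg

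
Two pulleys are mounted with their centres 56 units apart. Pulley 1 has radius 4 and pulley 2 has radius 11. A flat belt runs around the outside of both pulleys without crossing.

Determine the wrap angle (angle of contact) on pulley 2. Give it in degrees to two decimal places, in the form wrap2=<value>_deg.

open belt: β = asin((r2−r1)/C) = asin(7/56) = 7.1808°
wrap1 = π − 2β = 165.6385°
wrap2 = π + 2β = 194.3615°

wrap2=194.36_deg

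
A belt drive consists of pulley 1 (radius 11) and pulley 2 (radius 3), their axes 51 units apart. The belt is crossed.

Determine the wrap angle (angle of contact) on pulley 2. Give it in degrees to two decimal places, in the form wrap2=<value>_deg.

crossed belt: β = asin((r1+r2)/C) = asin(14/51) = 15.9328°
wrap1 = wrap2 = π + 2β = 211.8656°

wrap2=211.87_deg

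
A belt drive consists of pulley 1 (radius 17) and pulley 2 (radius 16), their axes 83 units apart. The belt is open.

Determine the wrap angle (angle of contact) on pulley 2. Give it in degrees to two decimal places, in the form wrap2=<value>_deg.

wrap2=178.62_deg

open belt: β = asin((r2−r1)/C) = asin(-1/83) = -0.6903°
wrap1 = π − 2β = 181.3807°
wrap2 = π + 2β = 178.6193°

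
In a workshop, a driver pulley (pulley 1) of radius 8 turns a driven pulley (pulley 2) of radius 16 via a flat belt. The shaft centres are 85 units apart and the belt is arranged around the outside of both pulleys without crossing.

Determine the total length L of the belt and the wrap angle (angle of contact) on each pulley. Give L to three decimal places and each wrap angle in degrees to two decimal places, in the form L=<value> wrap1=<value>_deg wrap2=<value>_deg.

L=246.152 wrap1=169.20_deg wrap2=190.80_deg

open belt: β = asin((r2−r1)/C) = asin(8/85) = 5.4005°
wrap1 = π − 2β = 169.1989°
wrap2 = π + 2β = 190.8011°
tangent length = C·cosβ = 84.6227
L = r1·wrap1 + r2·wrap2 + 2·C·cosβ = 8·2.9531 + 16·3.3301 + 2·84.6227 = 246.1517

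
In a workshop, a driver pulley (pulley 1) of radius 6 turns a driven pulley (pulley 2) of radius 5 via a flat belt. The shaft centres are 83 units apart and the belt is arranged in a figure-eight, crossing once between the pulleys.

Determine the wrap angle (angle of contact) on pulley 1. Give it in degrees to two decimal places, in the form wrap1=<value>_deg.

wrap1=195.23_deg

crossed belt: β = asin((r1+r2)/C) = asin(11/83) = 7.6158°
wrap1 = wrap2 = π + 2β = 195.2316°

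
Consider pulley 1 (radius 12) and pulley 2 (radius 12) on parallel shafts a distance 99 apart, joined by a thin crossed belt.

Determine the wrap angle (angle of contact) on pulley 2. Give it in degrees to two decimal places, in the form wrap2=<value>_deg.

crossed belt: β = asin((r1+r2)/C) = asin(24/99) = 14.0297°
wrap1 = wrap2 = π + 2β = 208.0593°

wrap2=208.06_deg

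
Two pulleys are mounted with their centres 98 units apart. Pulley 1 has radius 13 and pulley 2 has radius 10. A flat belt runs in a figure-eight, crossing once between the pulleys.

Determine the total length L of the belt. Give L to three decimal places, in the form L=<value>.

crossed belt: β = asin((r1+r2)/C) = asin(23/98) = 13.5736°
wrap1 = wrap2 = π + 2β = 207.1472°
tangent length = C·cosβ = 95.2628
L = (r1+r2)·wrap + 2·C·cosβ = 23·3.6154 + 2·95.2628 = 273.6798

L=273.680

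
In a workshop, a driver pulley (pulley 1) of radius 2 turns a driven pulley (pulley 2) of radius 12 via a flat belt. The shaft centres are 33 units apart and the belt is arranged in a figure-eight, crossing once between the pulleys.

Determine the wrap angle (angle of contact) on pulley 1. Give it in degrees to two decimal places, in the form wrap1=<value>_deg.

wrap1=230.21_deg

crossed belt: β = asin((r1+r2)/C) = asin(14/33) = 25.1027°
wrap1 = wrap2 = π + 2β = 230.2054°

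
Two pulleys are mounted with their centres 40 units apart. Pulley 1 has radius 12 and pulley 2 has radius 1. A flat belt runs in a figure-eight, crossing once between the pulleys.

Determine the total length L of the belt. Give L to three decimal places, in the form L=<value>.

L=125.104

crossed belt: β = asin((r1+r2)/C) = asin(13/40) = 18.9656°
wrap1 = wrap2 = π + 2β = 217.9311°
tangent length = C·cosβ = 37.8286
L = (r1+r2)·wrap + 2·C·cosβ = 13·3.8036 + 2·37.8286 = 125.1041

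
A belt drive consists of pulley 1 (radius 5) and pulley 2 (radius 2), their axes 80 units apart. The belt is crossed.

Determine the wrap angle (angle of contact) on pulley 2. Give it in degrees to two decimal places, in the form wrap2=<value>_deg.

crossed belt: β = asin((r1+r2)/C) = asin(7/80) = 5.0198°
wrap1 = wrap2 = π + 2β = 190.0396°

wrap2=190.04_deg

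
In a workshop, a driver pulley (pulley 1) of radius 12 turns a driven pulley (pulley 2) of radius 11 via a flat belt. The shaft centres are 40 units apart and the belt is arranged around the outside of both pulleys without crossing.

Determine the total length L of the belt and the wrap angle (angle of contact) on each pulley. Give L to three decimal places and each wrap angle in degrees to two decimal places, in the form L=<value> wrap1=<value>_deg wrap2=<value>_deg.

L=152.282 wrap1=182.87_deg wrap2=177.13_deg

open belt: β = asin((r2−r1)/C) = asin(-1/40) = -1.4325°
wrap1 = π − 2β = 182.8651°
wrap2 = π + 2β = 177.1349°
tangent length = C·cosβ = 39.9875
L = r1·wrap1 + r2·wrap2 + 2·C·cosβ = 12·3.1916 + 11·3.0916 + 2·39.9875 = 152.2816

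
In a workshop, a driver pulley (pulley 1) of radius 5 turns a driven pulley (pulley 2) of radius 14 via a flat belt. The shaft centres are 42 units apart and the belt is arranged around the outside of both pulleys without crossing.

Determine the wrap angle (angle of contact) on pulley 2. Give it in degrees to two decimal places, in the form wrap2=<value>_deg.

open belt: β = asin((r2−r1)/C) = asin(9/42) = 12.3736°
wrap1 = π − 2β = 155.2527°
wrap2 = π + 2β = 204.7473°

wrap2=204.75_deg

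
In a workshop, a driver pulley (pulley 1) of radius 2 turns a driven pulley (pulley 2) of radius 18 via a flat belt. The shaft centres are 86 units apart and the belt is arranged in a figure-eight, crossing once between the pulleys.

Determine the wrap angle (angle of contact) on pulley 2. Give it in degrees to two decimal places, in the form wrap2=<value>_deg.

wrap2=206.90_deg

crossed belt: β = asin((r1+r2)/C) = asin(20/86) = 13.4477°
wrap1 = wrap2 = π + 2β = 206.8955°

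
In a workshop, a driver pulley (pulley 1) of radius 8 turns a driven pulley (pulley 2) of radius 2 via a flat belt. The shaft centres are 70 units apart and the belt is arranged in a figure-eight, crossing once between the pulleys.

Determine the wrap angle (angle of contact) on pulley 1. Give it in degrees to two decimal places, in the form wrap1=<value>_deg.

crossed belt: β = asin((r1+r2)/C) = asin(10/70) = 8.2132°
wrap1 = wrap2 = π + 2β = 196.4264°

wrap1=196.43_deg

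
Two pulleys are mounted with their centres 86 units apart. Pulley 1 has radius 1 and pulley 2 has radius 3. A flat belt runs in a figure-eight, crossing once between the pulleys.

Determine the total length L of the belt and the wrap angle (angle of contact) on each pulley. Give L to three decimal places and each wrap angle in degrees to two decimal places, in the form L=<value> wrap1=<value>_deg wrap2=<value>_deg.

L=184.752 wrap1=185.33_deg wrap2=185.33_deg

crossed belt: β = asin((r1+r2)/C) = asin(4/86) = 2.6659°
wrap1 = wrap2 = π + 2β = 185.3318°
tangent length = C·cosβ = 85.9069
L = (r1+r2)·wrap + 2·C·cosβ = 4·3.2346 + 2·85.9069 = 184.7525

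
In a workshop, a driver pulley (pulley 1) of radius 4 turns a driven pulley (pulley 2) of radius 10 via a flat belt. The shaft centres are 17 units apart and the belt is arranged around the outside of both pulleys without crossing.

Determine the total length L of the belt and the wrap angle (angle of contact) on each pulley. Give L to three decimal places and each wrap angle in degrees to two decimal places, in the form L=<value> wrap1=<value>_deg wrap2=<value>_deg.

L=80.123 wrap1=138.67_deg wrap2=221.33_deg

open belt: β = asin((r2−r1)/C) = asin(6/17) = 20.6673°
wrap1 = π − 2β = 138.6654°
wrap2 = π + 2β = 221.3346°
tangent length = C·cosβ = 15.9060
L = r1·wrap1 + r2·wrap2 + 2·C·cosβ = 4·2.4202 + 10·3.8630 + 2·15.9060 = 80.1228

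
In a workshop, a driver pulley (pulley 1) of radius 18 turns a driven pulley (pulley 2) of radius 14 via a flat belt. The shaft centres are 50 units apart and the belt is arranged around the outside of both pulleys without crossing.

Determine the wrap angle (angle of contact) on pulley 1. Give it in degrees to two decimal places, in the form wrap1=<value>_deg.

wrap1=189.18_deg

open belt: β = asin((r2−r1)/C) = asin(-4/50) = -4.5886°
wrap1 = π − 2β = 189.1771°
wrap2 = π + 2β = 170.8229°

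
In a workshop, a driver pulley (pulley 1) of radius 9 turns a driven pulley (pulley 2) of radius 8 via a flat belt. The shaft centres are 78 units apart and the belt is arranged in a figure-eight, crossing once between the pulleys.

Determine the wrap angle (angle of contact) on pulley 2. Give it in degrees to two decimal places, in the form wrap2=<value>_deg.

crossed belt: β = asin((r1+r2)/C) = asin(17/78) = 12.5886°
wrap1 = wrap2 = π + 2β = 205.1772°

wrap2=205.18_deg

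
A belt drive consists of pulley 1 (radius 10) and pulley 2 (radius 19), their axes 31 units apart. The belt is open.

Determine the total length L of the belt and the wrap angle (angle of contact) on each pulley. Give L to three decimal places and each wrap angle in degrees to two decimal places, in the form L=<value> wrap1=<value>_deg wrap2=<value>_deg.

L=155.738 wrap1=146.25_deg wrap2=213.75_deg

open belt: β = asin((r2−r1)/C) = asin(9/31) = 16.8773°
wrap1 = π − 2β = 146.2455°
wrap2 = π + 2β = 213.7545°
tangent length = C·cosβ = 29.6648
L = r1·wrap1 + r2·wrap2 + 2·C·cosβ = 10·2.5525 + 19·3.7307 + 2·29.6648 = 155.7379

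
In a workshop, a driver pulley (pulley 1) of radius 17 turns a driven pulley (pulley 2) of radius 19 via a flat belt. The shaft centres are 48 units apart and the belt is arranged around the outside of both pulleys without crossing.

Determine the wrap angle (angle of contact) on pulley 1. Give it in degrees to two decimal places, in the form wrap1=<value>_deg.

wrap1=175.22_deg

open belt: β = asin((r2−r1)/C) = asin(2/48) = 2.3880°
wrap1 = π − 2β = 175.2240°
wrap2 = π + 2β = 184.7760°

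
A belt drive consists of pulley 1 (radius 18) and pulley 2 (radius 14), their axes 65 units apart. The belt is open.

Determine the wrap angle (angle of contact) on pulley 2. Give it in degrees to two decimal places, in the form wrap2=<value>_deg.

wrap2=172.94_deg

open belt: β = asin((r2−r1)/C) = asin(-4/65) = -3.5281°
wrap1 = π − 2β = 187.0562°
wrap2 = π + 2β = 172.9438°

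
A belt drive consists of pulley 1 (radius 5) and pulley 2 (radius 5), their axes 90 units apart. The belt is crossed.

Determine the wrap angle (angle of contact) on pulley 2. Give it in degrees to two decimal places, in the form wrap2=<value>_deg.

crossed belt: β = asin((r1+r2)/C) = asin(10/90) = 6.3794°
wrap1 = wrap2 = π + 2β = 192.7587°

wrap2=192.76_deg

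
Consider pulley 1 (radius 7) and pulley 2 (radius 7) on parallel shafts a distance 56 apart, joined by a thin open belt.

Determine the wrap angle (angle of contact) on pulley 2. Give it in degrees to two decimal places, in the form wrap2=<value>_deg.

open belt: β = asin((r2−r1)/C) = asin(0/56) = 0.0000°
wrap1 = π − 2β = 180.0000°
wrap2 = π + 2β = 180.0000°

wrap2=180.00_deg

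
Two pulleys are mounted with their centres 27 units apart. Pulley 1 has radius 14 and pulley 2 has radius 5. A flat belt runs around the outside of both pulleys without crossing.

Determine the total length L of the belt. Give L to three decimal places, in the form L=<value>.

open belt: β = asin((r2−r1)/C) = asin(-9/27) = -19.4712°
wrap1 = π − 2β = 218.9424°
wrap2 = π + 2β = 141.0576°
tangent length = C·cosβ = 25.4558
L = r1·wrap1 + r2·wrap2 + 2·C·cosβ = 14·3.8213 + 5·2.4619 + 2·25.4558 = 116.7190

L=116.719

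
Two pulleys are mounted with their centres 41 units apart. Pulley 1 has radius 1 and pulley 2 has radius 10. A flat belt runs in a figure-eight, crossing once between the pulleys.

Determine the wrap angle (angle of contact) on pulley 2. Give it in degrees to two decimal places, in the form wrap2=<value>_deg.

wrap2=211.13_deg

crossed belt: β = asin((r1+r2)/C) = asin(11/41) = 15.5627°
wrap1 = wrap2 = π + 2β = 211.1254°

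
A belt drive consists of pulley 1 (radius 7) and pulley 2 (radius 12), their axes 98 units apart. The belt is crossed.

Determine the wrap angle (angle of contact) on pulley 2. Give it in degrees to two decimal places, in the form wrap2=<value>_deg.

crossed belt: β = asin((r1+r2)/C) = asin(19/98) = 11.1792°
wrap1 = wrap2 = π + 2β = 202.3583°

wrap2=202.36_deg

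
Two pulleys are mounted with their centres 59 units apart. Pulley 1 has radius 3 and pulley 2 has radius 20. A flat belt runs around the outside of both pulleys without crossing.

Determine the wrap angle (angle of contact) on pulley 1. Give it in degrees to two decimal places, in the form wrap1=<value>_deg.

open belt: β = asin((r2−r1)/C) = asin(17/59) = 16.7464°
wrap1 = π − 2β = 146.5073°
wrap2 = π + 2β = 213.4927°

wrap1=146.51_deg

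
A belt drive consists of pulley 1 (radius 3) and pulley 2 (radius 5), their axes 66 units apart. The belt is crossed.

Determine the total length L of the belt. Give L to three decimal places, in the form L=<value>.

crossed belt: β = asin((r1+r2)/C) = asin(8/66) = 6.9621°
wrap1 = wrap2 = π + 2β = 193.9241°
tangent length = C·cosβ = 65.5134
L = (r1+r2)·wrap + 2·C·cosβ = 8·3.3846 + 2·65.5134 = 158.1036

L=158.104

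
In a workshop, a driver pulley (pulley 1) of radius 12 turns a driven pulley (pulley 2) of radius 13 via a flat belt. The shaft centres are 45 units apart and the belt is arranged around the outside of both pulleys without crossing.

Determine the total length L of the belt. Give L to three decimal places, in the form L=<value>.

L=168.562

open belt: β = asin((r2−r1)/C) = asin(1/45) = 1.2733°
wrap1 = π − 2β = 177.4533°
wrap2 = π + 2β = 182.5467°
tangent length = C·cosβ = 44.9889
L = r1·wrap1 + r2·wrap2 + 2·C·cosβ = 12·3.0971 + 13·3.1860 + 2·44.9889 = 168.5620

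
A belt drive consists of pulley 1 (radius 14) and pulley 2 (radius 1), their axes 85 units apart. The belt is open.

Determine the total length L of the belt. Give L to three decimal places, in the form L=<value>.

open belt: β = asin((r2−r1)/C) = asin(-13/85) = -8.7974°
wrap1 = π − 2β = 197.5948°
wrap2 = π + 2β = 162.4052°
tangent length = C·cosβ = 84.0000
L = r1·wrap1 + r2·wrap2 + 2·C·cosβ = 14·3.4487 + 1·2.8345 + 2·84.0000 = 219.1160

L=219.116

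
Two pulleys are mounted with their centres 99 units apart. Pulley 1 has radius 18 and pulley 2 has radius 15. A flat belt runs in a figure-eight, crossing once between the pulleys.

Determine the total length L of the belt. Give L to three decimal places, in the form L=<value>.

L=312.778

crossed belt: β = asin((r1+r2)/C) = asin(33/99) = 19.4712°
wrap1 = wrap2 = π + 2β = 218.9424°
tangent length = C·cosβ = 93.3381
L = (r1+r2)·wrap + 2·C·cosβ = 33·3.8213 + 2·93.3381 = 312.7780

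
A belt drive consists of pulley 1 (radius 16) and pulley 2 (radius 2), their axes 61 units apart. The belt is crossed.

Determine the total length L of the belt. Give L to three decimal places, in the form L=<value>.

L=183.900

crossed belt: β = asin((r1+r2)/C) = asin(18/61) = 17.1625°
wrap1 = wrap2 = π + 2β = 214.3249°
tangent length = C·cosβ = 58.2838
L = (r1+r2)·wrap + 2·C·cosβ = 18·3.7407 + 2·58.2838 = 183.8997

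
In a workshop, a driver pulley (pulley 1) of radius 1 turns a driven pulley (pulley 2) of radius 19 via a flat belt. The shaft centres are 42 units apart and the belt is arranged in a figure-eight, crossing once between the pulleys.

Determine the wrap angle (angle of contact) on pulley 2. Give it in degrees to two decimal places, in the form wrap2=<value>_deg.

crossed belt: β = asin((r1+r2)/C) = asin(20/42) = 28.4369°
wrap1 = wrap2 = π + 2β = 236.8738°

wrap2=236.87_deg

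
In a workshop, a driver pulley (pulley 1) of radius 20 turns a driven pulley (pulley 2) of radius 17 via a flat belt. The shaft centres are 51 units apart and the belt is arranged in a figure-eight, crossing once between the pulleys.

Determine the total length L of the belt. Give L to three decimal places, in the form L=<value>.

crossed belt: β = asin((r1+r2)/C) = asin(37/51) = 46.5096°
wrap1 = wrap2 = π + 2β = 273.0193°
tangent length = C·cosβ = 35.0999
L = (r1+r2)·wrap + 2·C·cosβ = 37·4.7651 + 2·35.0999 = 246.5079

L=246.508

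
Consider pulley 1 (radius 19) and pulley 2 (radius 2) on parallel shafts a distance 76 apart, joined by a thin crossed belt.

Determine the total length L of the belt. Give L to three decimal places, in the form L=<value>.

L=223.814

crossed belt: β = asin((r1+r2)/C) = asin(21/76) = 16.0404°
wrap1 = wrap2 = π + 2β = 212.0809°
tangent length = C·cosβ = 73.0411
L = (r1+r2)·wrap + 2·C·cosβ = 21·3.7015 + 2·73.0411 = 223.8139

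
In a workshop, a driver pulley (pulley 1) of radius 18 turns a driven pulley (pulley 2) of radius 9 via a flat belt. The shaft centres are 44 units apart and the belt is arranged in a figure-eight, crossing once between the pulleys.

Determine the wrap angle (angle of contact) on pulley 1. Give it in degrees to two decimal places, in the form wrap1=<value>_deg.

crossed belt: β = asin((r1+r2)/C) = asin(27/44) = 37.8529°
wrap1 = wrap2 = π + 2β = 255.7058°

wrap1=255.71_deg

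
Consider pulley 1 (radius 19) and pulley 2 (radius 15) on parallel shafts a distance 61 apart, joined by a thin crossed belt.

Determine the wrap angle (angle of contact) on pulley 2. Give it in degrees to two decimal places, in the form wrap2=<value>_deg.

crossed belt: β = asin((r1+r2)/C) = asin(34/61) = 33.8746°
wrap1 = wrap2 = π + 2β = 247.7492°

wrap2=247.75_deg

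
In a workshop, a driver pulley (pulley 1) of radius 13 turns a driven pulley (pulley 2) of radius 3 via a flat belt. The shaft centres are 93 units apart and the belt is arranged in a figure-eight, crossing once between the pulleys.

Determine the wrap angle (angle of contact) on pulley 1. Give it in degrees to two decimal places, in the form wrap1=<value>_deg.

crossed belt: β = asin((r1+r2)/C) = asin(16/93) = 9.9066°
wrap1 = wrap2 = π + 2β = 199.8133°

wrap1=199.81_deg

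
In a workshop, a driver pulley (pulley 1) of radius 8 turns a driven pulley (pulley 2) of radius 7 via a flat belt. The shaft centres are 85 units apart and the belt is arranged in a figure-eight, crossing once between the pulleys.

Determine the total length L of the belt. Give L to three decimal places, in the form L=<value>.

crossed belt: β = asin((r1+r2)/C) = asin(15/85) = 10.1642°
wrap1 = wrap2 = π + 2β = 200.3285°
tangent length = C·cosβ = 83.6660
L = (r1+r2)·wrap + 2·C·cosβ = 15·3.4964 + 2·83.6660 = 219.7779

L=219.778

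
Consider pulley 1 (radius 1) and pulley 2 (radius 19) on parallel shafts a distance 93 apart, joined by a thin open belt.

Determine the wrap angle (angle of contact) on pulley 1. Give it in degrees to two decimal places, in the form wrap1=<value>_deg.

open belt: β = asin((r2−r1)/C) = asin(18/93) = 11.1599°
wrap1 = π − 2β = 157.6801°
wrap2 = π + 2β = 202.3199°

wrap1=157.68_deg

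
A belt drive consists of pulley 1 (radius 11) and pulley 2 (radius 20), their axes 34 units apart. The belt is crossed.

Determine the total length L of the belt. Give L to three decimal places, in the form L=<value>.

L=196.467

crossed belt: β = asin((r1+r2)/C) = asin(31/34) = 65.7504°
wrap1 = wrap2 = π + 2β = 311.5007°
tangent length = C·cosβ = 13.9642
L = (r1+r2)·wrap + 2·C·cosβ = 31·5.4367 + 2·13.9642 = 196.4666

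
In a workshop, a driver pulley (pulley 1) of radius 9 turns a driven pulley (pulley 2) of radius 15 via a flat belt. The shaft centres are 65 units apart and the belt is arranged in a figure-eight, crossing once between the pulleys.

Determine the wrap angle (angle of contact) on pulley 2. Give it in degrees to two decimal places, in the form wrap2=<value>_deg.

crossed belt: β = asin((r1+r2)/C) = asin(24/65) = 21.6682°
wrap1 = wrap2 = π + 2β = 223.3364°

wrap2=223.34_deg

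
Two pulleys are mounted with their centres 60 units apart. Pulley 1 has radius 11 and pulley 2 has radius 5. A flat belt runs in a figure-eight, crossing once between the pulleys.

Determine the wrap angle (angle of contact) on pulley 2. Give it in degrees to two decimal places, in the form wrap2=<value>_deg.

wrap2=210.93_deg

crossed belt: β = asin((r1+r2)/C) = asin(16/60) = 15.4660°
wrap1 = wrap2 = π + 2β = 210.9320°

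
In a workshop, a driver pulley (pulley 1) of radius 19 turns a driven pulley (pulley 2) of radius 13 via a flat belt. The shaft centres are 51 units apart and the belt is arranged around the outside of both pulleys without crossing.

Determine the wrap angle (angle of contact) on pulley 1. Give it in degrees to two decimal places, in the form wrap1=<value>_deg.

open belt: β = asin((r2−r1)/C) = asin(-6/51) = -6.7563°
wrap1 = π − 2β = 193.5127°
wrap2 = π + 2β = 166.4873°

wrap1=193.51_deg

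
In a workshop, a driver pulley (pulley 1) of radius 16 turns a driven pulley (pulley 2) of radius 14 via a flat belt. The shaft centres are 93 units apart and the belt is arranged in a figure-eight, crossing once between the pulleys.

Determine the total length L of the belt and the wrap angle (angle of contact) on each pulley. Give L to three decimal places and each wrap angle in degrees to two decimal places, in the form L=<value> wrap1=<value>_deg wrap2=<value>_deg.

crossed belt: β = asin((r1+r2)/C) = asin(30/93) = 18.8191°
wrap1 = wrap2 = π + 2β = 217.6381°
tangent length = C·cosβ = 88.0284
L = (r1+r2)·wrap + 2·C·cosβ = 30·3.7985 + 2·88.0284 = 290.0119

L=290.012 wrap1=217.64_deg wrap2=217.64_deg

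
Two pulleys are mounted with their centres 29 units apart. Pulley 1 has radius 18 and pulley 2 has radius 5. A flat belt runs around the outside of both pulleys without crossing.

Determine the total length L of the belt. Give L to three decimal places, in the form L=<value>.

L=136.188

open belt: β = asin((r2−r1)/C) = asin(-13/29) = -26.6331°
wrap1 = π − 2β = 233.2662°
wrap2 = π + 2β = 126.7338°
tangent length = C·cosβ = 25.9230
L = r1·wrap1 + r2·wrap2 + 2·C·cosβ = 18·4.0713 + 5·2.2119 + 2·25.9230 = 136.1883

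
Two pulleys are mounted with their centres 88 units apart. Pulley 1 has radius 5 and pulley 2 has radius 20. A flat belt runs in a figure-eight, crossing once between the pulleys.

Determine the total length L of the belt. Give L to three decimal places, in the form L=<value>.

L=261.691

crossed belt: β = asin((r1+r2)/C) = asin(25/88) = 16.5045°
wrap1 = wrap2 = π + 2β = 213.0090°
tangent length = C·cosβ = 84.3742
L = (r1+r2)·wrap + 2·C·cosβ = 25·3.7177 + 2·84.3742 = 261.6911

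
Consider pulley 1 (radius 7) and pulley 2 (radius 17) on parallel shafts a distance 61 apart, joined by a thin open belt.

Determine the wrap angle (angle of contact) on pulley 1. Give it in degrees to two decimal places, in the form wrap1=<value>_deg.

open belt: β = asin((r2−r1)/C) = asin(10/61) = 9.4353°
wrap1 = π − 2β = 161.1293°
wrap2 = π + 2β = 198.8707°

wrap1=161.13_deg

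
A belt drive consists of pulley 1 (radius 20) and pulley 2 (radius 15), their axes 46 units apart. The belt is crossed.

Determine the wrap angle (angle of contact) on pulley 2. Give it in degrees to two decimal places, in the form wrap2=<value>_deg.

crossed belt: β = asin((r1+r2)/C) = asin(35/46) = 49.5409°
wrap1 = wrap2 = π + 2β = 279.0818°

wrap2=279.08_deg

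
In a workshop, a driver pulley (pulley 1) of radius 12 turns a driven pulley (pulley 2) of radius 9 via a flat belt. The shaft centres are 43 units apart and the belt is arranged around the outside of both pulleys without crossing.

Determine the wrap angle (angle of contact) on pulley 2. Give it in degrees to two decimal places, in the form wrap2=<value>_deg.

wrap2=172.00_deg

open belt: β = asin((r2−r1)/C) = asin(-3/43) = -4.0006°
wrap1 = π − 2β = 188.0013°
wrap2 = π + 2β = 171.9987°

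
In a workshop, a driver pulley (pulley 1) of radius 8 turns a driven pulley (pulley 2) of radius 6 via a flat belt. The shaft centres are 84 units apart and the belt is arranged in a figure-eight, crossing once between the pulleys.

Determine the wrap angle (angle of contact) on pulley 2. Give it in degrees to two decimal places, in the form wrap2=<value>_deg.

wrap2=199.19_deg

crossed belt: β = asin((r1+r2)/C) = asin(14/84) = 9.5941°
wrap1 = wrap2 = π + 2β = 199.1881°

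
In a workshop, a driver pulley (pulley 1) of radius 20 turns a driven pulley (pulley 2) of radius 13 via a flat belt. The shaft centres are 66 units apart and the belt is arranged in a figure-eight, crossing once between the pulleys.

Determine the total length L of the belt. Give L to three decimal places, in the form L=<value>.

L=252.545

crossed belt: β = asin((r1+r2)/C) = asin(33/66) = 30.0000°
wrap1 = wrap2 = π + 2β = 240.0000°
tangent length = C·cosβ = 57.1577
L = (r1+r2)·wrap + 2·C·cosβ = 33·4.1888 + 2·57.1577 = 252.5454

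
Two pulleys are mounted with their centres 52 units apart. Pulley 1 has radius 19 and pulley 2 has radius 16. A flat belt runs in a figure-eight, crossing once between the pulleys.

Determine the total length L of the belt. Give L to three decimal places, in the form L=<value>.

L=238.557

crossed belt: β = asin((r1+r2)/C) = asin(35/52) = 42.3050°
wrap1 = wrap2 = π + 2β = 264.6100°
tangent length = C·cosβ = 38.4578
L = (r1+r2)·wrap + 2·C·cosβ = 35·4.6183 + 2·38.4578 = 238.5566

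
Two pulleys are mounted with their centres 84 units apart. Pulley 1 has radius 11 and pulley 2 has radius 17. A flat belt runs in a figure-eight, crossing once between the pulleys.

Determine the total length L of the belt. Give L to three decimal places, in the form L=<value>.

crossed belt: β = asin((r1+r2)/C) = asin(28/84) = 19.4712°
wrap1 = wrap2 = π + 2β = 218.9424°
tangent length = C·cosβ = 79.1960
L = (r1+r2)·wrap + 2·C·cosβ = 28·3.8213 + 2·79.1960 = 265.3874

L=265.387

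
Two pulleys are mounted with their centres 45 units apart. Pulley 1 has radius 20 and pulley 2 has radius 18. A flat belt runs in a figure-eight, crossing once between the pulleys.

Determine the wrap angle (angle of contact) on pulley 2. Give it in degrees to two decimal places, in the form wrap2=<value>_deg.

crossed belt: β = asin((r1+r2)/C) = asin(38/45) = 57.6125°
wrap1 = wrap2 = π + 2β = 295.2249°

wrap2=295.22_deg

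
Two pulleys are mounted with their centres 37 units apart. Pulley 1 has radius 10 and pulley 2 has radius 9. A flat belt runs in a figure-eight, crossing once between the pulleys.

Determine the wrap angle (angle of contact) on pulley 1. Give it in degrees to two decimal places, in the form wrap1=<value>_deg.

wrap1=241.80_deg

crossed belt: β = asin((r1+r2)/C) = asin(19/37) = 30.8981°
wrap1 = wrap2 = π + 2β = 241.7963°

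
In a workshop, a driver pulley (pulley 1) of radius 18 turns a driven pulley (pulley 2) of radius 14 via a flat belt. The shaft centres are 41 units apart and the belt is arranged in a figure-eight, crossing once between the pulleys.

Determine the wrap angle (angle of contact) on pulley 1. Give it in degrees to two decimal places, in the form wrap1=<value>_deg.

wrap1=282.61_deg

crossed belt: β = asin((r1+r2)/C) = asin(32/41) = 51.3053°
wrap1 = wrap2 = π + 2β = 282.6105°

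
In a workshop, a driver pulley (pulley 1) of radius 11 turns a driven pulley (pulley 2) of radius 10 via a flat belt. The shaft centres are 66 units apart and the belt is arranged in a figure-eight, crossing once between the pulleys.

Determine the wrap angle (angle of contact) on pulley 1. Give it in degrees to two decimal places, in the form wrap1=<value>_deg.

crossed belt: β = asin((r1+r2)/C) = asin(21/66) = 18.5530°
wrap1 = wrap2 = π + 2β = 217.1060°

wrap1=217.11_deg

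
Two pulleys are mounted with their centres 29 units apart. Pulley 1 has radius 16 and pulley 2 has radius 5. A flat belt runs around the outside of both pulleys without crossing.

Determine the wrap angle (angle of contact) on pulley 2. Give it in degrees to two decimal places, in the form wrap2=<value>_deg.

open belt: β = asin((r2−r1)/C) = asin(-11/29) = -22.2910°
wrap1 = π − 2β = 224.5819°
wrap2 = π + 2β = 135.4181°

wrap2=135.42_deg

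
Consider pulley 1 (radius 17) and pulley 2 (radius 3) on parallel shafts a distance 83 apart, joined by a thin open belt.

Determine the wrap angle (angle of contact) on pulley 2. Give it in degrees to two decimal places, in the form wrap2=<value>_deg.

wrap2=160.58_deg

open belt: β = asin((r2−r1)/C) = asin(-14/83) = -9.7108°
wrap1 = π − 2β = 199.4215°
wrap2 = π + 2β = 160.5785°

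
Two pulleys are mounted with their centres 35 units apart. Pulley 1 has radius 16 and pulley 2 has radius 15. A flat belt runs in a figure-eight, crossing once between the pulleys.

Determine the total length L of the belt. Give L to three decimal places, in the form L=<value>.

L=197.343

crossed belt: β = asin((r1+r2)/C) = asin(31/35) = 62.3396°
wrap1 = wrap2 = π + 2β = 304.6791°
tangent length = C·cosβ = 16.2481
L = (r1+r2)·wrap + 2·C·cosβ = 31·5.3177 + 2·16.2481 = 197.3434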